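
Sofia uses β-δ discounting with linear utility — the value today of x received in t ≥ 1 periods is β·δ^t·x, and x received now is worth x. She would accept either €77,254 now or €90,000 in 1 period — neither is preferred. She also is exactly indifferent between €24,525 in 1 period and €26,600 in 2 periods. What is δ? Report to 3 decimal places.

δ ≈ 0.922

From the later pair, β·δ^1·24525 = β·δ^2·26600; dividing through, δ = 24525/26600 = 0.92199.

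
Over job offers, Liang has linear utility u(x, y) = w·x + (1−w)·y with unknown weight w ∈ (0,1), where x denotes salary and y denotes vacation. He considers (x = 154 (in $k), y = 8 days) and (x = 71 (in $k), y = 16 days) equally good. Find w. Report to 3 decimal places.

Equating utilities: w·154 + (1−w)·8 = w·71 + (1−w)·16.
w·(154−71) = (1−w)·(16−8), i.e. w·83 = (1−w)·8.
The marginal rate of substitution is 8/83, so w = 8/(83+8) = 0.088.

w = 0.088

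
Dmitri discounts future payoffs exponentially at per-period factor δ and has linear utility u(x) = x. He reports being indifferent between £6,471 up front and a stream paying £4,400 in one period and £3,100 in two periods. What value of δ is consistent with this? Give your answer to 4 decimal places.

Present value of the stream is 4400·δ + 3100·δ². Indifference gives 4400δ + 3100δ² = 6471.
Rearranged: 3100δ² + 4400δ − 6471 = 0.
By the quadratic formula (taking the positive root), δ = (−4400 + √99600400.00) / 6200 ≈ 0.9000.

δ ≈ 0.9000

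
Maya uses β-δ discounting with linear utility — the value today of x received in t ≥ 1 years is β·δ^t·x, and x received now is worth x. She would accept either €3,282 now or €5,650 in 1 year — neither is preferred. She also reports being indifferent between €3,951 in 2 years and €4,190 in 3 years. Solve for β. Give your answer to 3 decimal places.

β ≈ 0.616

From the later pair, β·δ^2·3951 = β·δ^3·4190; dividing through, δ = 3951/4190 = 0.94296.
Now use the now-vs-future pair: 3282 = β·δ·5650 gives β = 3282/(0.94296·5650) ≈ 0.616.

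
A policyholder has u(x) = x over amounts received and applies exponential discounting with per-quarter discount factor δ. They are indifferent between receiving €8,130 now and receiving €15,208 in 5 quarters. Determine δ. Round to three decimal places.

Equating discounted utilities: u(8130) = δ^5·u(15208) ⇒ δ^5 = u(8130)/u(15208).
With u(x) = x: δ^5 = 8130/15208 = 0.53459.
So δ = 0.53459^(1/5) ≈ 0.882.

δ ≈ 0.882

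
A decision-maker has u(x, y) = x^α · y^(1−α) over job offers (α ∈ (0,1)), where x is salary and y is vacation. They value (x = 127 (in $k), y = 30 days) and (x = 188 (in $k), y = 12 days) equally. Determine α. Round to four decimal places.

α ≈ 0.7002

Indifference: 127^α · 30^(1−α) = 188^α · 12^(1−α).
Taking logs: α·ln 127 + (1−α)·ln 30 = α·ln 188 + (1−α)·ln 12, i.e. α·-0.3922549 = (1−α)·-0.9162907.
With A = -0.3922549 and B = -0.9162907: α·A = (1−α)·B, so α = B/(A+B) = -0.9162907/-1.3085456 ≈ 0.7002.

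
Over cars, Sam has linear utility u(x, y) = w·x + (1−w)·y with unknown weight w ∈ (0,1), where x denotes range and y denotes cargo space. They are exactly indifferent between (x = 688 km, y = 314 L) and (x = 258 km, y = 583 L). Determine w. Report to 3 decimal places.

u(688,314) = u(258,583) means w·688 + (1−w)·314 = w·258 + (1−w)·583.
w·(688−258) = (1−w)·(583−314), i.e. w·430 = (1−w)·269.
Hence w = 269/(430+269) = 269/699 = 0.385.

w = 0.385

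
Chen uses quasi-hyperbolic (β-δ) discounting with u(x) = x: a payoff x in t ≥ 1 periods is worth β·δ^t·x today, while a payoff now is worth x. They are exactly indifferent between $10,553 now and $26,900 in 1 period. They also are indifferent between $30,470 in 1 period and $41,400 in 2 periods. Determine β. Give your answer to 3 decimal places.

β ≈ 0.533

From the later pair, β·δ^1·30470 = β·δ^2·41400; dividing through, δ = 30470/41400 = 0.73599.
Substituting δ into 10553 = β·δ·26900: β = 10553/(19798.140) ≈ 0.533.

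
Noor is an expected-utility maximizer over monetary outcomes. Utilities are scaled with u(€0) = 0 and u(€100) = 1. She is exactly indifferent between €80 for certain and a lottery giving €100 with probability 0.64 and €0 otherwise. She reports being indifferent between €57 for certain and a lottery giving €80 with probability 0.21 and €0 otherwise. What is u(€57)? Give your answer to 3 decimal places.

First, u(€80) = 0.64·u(€100) + 0.36·u(€0) = 0.64.
The second indifference gives u(€57) = 0.21·u(€80) + 0.79·u(€0) = 0.21·0.64 + 0.79·0.00 = 0.1344.

0.134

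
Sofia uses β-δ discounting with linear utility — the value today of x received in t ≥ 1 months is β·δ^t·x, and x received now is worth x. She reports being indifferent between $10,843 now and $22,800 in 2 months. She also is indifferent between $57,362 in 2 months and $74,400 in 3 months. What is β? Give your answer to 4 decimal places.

β ≈ 0.8000

The second indifference involves only future payoffs, so β cancels: β·δ^2·57362 = β·δ^3·74400, giving δ = 57362/74400 = 0.77099.
Substituting δ into 10843 = β·δ^2·22800: β = 10843/(13553.066) ≈ 0.8000.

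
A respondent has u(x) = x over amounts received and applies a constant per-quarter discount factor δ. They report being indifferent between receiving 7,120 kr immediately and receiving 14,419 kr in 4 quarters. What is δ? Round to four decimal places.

Equating discounted utilities: u(7120) = δ^4·u(14419) ⇒ δ^4 = u(7120)/u(14419).
With u(x) = x: δ^4 = 7120/14419 = 0.49379.
So δ = 0.49379^(1/4) ≈ 0.8383.

δ ≈ 0.8383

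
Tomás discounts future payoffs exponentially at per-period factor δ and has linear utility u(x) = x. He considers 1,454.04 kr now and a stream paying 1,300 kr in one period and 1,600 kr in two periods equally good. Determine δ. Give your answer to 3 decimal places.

δ ≈ 0.630

Present value of the stream is 1300·δ + 1600·δ². Indifference gives 1300δ + 1600δ² = 1454.04.
So 1600δ² + 1300δ − 1454.04 = 0.
δ = (−1300 + √(1300² + 4·1600·1454.04)) / (2·1600) = (−1300 + √10995856.00) / 3200 ≈ 0.630.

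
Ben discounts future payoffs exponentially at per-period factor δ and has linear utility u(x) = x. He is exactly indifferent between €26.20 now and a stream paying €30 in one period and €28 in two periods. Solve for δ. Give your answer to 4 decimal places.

δ ≈ 0.5700

The stream is worth 30δ + 28δ² today, so 30δ + 28δ² = 26.20.
So 28δ² + 30δ − 26.20 = 0.
By the quadratic formula (taking the positive root), δ = (−30 + √3834.40) / 56 ≈ 0.5700.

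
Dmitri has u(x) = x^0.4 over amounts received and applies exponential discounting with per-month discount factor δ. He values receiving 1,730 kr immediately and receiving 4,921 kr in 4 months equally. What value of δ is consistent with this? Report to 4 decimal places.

Indifference means u(1730) = δ^4 · u(4921), so δ^4 = u(1730)/u(4921).
With u(x) = x^0.4: δ^4 = 1730^0.4/4921^0.4 = (1730/4921)^0.4 = 0.65826.
Hence δ = (0.65826)^(1/4) = 0.900740.

δ ≈ 0.9007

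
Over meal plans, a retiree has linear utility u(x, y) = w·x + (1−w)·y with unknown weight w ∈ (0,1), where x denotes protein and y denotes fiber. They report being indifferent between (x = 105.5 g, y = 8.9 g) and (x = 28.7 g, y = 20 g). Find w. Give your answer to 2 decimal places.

w = 0.13

Indifference: w·105.5 + (1−w)·8.9 = w·28.7 + (1−w)·20.
w·(105.5−28.7) = (1−w)·(20−8.9), i.e. w·76.8 = (1−w)·11.1.
So w/(1−w) = 11.1/76.8 = 0.1445, giving w = 11.1/(76.8+11.1) = 0.13.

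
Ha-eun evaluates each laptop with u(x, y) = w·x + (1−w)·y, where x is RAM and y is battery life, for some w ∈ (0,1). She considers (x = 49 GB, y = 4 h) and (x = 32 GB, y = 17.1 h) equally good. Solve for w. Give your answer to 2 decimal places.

w = 0.44

u(49,4) = u(32,17.1) means w·49 + (1−w)·4 = w·32 + (1−w)·17.1.
Rearranging, 17·w − 13.1·(1−w) = 0.
The marginal rate of substitution is 13.1/17, so w = 13.1/(17+13.1) = 0.44.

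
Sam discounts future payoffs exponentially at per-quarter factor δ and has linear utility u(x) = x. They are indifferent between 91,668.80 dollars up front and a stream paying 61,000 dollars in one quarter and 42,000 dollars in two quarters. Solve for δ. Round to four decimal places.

δ ≈ 0.9200

Equating present values: 91668.80 = 61000δ + 42000δ².
Rearranged: 42000δ² + 61000δ − 91668.80 = 0.
δ = (−61000 + √(61000² + 4·42000·91668.80)) / (2·42000) = (−61000 + √19121358400.00) / 84000 ≈ 0.9200.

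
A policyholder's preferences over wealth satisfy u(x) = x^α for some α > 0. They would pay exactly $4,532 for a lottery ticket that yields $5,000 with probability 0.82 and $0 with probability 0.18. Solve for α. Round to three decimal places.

EU(lottery) = 0.82·5000^α + 0.18·0 = 0.82·5000^α.
Indifference: 4532^α = 0.82·5000^α, so (4532/5000)^α = 0.82.
Take logs: α = ln 0.82 / ln(4532/5000) ≈ 2.01935.

α ≈ 2.019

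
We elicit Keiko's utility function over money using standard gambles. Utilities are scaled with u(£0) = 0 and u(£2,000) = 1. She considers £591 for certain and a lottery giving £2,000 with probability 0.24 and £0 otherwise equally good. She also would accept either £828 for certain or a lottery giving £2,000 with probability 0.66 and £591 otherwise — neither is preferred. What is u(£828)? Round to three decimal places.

0.742

First, u(£591) = 0.24·u(£2,000) + 0.76·u(£0) = 0.24.
The second indifference gives u(£828) = 0.66·u(£2,000) + 0.34·u(£591) = 0.66·1.00 + 0.34·0.24 = 0.7416.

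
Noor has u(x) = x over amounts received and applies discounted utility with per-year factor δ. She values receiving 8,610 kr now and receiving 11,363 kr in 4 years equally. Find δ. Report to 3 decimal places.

δ ≈ 0.933

Equating discounted utilities: u(8610) = δ^4·u(11363) ⇒ δ^4 = u(8610)/u(11363).
With u(x) = x: δ^4 = 8610/11363 = 0.75772.
So δ = 0.75772^(1/4) ≈ 0.933.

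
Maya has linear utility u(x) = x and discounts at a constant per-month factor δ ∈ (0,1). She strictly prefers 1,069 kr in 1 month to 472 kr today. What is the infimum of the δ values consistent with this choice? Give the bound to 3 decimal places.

Under u(x) = x this choice says 472 < δ·1069.
So δ > 472/1069 = 0.44153.

δ > 0.442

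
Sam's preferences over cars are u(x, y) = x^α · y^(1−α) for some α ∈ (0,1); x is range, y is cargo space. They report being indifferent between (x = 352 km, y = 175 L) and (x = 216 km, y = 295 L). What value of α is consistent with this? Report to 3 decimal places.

The Cobb–Douglas utilities coincide, so 352^α·175^(1−α) = 216^α·295^(1−α).
Rearrange to (352/216)^α = (295/175)^(1−α) and take logs: α·0.488353 = (1−α)·0.522189.
With A = 0.488353 and B = 0.522189: α·A = (1−α)·B, so α = B/(A+B) = 0.522189/1.010542 ≈ 0.517.

α ≈ 0.517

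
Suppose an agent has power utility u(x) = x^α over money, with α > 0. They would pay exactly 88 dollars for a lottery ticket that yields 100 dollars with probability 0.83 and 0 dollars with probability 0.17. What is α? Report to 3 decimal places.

α ≈ 1.458

EU(lottery) = 0.83·100^α + 0.17·0 = 0.83·100^α.
Setting u(88) equal to that: 88^α = 0.83·100^α ⇒ (88/100)^α = 0.83.
Take logs: α = ln 0.83 / ln(88/100) ≈ 1.45760.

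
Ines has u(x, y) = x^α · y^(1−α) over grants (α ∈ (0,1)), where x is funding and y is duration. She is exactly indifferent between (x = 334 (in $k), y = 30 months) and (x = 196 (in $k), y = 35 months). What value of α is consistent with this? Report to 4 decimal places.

α ≈ 0.2243

The Cobb–Douglas utilities coincide, so 334^α·30^(1−α) = 196^α·35^(1−α).
Taking logs: α·ln 334 + (1−α)·ln 30 = α·ln 196 + (1−α)·ln 35, i.e. α·0.5330263 = (1−α)·0.1541507.
Thus α·(0.6871770) = 0.1541507, so α = 0.1541507/0.6871770 ≈ 0.2243.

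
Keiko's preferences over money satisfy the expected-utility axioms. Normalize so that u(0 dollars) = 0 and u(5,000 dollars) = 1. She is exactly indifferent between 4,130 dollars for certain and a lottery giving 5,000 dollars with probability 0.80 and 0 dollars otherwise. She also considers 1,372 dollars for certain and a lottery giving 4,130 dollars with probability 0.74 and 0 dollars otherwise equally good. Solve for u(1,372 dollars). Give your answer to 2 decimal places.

First, u(4,130 dollars) = 0.80·u(5,000 dollars) + 0.20·u(0 dollars) = 0.80.
The second indifference gives u(1,372 dollars) = 0.74·u(4,130 dollars) + 0.26·u(0 dollars) = 0.74·0.80 + 0.26·0.00 = 0.5920.

0.59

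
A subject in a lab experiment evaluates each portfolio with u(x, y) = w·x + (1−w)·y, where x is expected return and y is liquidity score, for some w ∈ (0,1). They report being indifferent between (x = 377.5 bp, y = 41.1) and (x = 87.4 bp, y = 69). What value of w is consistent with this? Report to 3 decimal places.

w = 0.088

Indifference: w·377.5 + (1−w)·41.1 = w·87.4 + (1−w)·69.
w·(377.5−87.4) = (1−w)·(69−41.1), i.e. w·290.1 = (1−w)·27.9.
The marginal rate of substitution is 27.9/290.1, so w = 27.9/(290.1+27.9) = 0.088.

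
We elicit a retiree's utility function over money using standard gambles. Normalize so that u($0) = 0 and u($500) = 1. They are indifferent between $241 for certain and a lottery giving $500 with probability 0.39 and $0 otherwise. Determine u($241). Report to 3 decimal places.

u($241) equals the lottery's expected utility: 0.39·1 + 0.61·0 = 0.39.

0.390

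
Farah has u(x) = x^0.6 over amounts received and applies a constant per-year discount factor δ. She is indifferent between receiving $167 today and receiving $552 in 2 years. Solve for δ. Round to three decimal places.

δ ≈ 0.699

Equating discounted utilities: u(167) = δ^2·u(552) ⇒ δ^2 = u(167)/u(552).
Since u(x) = x^0.6, δ^2 = (167/552)^0.6 = 0.30254^0.6 = 0.48805.
Taking the square root: δ = 0.48805^(1/2) ≈ 0.699.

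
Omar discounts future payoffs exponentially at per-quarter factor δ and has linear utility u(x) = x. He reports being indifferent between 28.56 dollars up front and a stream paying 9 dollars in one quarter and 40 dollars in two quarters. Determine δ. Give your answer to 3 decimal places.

The stream is worth 9δ + 40δ² today, so 9δ + 40δ² = 28.56.
That is, 40δ² + 9δ − 28.56 = 0, a quadratic in δ.
By the quadratic formula (taking the positive root), δ = (−9 + √4650.60) / 80 ≈ 0.740.

δ ≈ 0.740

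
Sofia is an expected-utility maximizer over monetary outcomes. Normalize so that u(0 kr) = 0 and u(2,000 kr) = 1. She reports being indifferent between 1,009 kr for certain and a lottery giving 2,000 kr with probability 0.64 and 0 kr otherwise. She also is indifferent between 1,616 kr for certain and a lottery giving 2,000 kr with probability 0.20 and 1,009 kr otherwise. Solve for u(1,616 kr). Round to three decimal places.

First, u(1,009 kr) = 0.64·u(2,000 kr) + 0.36·u(0 kr) = 0.64.
The second indifference gives u(1,616 kr) = 0.20·u(2,000 kr) + 0.80·u(1,009 kr) = 0.20·1.00 + 0.80·0.64 = 0.7120.

0.712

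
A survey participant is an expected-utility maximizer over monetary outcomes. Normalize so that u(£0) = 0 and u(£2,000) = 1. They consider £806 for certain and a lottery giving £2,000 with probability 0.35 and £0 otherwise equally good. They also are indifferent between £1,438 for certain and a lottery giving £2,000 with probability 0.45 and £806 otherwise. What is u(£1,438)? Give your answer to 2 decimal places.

0.64

First, u(£806) = 0.35·u(£2,000) + 0.65·u(£0) = 0.35.
Then u(£1,438) = 0.45·u(£2,000) + 0.55·u(£806) = 0.45·1.00 + 0.55·0.35 = 0.6425.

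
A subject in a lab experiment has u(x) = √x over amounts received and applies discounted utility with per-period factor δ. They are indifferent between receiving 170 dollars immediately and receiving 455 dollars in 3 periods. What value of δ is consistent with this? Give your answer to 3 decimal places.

Equating discounted utilities: u(170) = δ^3·u(455) ⇒ δ^3 = u(170)/u(455).
With u(x) = √x: δ^3 = √170/√455 = √(170/455) = 0.61125.
So δ = 0.61125^(1/3) ≈ 0.849.

δ ≈ 0.849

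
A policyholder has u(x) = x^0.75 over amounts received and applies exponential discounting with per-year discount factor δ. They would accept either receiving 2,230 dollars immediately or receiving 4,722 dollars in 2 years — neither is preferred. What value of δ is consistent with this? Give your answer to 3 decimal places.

δ ≈ 0.755

Indifference means u(2230) = δ^2 · u(4722), so δ^2 = u(2230)/u(4722).
Since u(x) = x^0.75, δ^2 = (2230/4722)^0.75 = 0.47226^0.75 = 0.56968.
So δ = 0.56968^(1/2) ≈ 0.755.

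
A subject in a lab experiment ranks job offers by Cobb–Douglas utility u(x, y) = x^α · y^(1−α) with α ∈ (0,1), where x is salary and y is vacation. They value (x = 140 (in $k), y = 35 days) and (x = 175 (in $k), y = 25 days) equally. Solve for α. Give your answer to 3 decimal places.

Set the two utilities equal: 140^α·35^(1−α) = 175^α·25^(1−α).
(140/175)^α = (25/35)^(1−α); take logs: α·ln(140/175) = (1−α)·ln(25/35), i.e. α·-0.223144 = (1−α)·-0.336472.
So α/(1−α) = (-0.336472)/(-0.223144) = 1.507869, and α = 1.507869/2.507869 ≈ 0.601.

α ≈ 0.601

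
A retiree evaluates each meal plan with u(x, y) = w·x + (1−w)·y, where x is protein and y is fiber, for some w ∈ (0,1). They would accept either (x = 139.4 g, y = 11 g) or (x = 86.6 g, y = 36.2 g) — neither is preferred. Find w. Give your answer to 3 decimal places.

w = 0.323

Equating utilities: w·139.4 + (1−w)·11 = w·86.6 + (1−w)·36.2.
w·(139.4−86.6) = (1−w)·(36.2−11), i.e. w·52.8 = (1−w)·25.2.
The marginal rate of substitution is 25.2/52.8, so w = 25.2/(52.8+25.2) = 0.323.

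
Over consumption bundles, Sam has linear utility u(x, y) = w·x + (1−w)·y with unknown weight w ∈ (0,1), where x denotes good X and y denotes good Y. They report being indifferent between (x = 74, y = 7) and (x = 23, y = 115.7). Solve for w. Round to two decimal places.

w = 0.68

Equating utilities: w·74 + (1−w)·7 = w·23 + (1−w)·115.7.
Rearranging, 51·w − 108.7·(1−w) = 0.
Hence w = 108.7/(51+108.7) = 108.7/159.7 = 0.68.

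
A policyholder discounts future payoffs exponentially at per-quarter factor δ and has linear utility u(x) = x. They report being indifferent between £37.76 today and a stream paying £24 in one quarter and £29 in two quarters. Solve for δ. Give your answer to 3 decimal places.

Present value of the stream is 24·δ + 29·δ². Indifference gives 24δ + 29δ² = 37.76.
So 29δ² + 24δ − 37.76 = 0.
By the quadratic formula (taking the positive root), δ = (−24 + √4956.16) / 58 ≈ 0.800.

δ ≈ 0.800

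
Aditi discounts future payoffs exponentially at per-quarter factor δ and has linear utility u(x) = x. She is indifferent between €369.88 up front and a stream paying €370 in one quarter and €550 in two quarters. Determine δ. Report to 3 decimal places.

δ ≈ 0.550

Present value of the stream is 370·δ + 550·δ². Indifference gives 370δ + 550δ² = 369.88.
That is, 550δ² + 370δ − 369.88 = 0, a quadratic in δ.
δ = (−370 + √(370² + 4·550·369.88)) / (2·550) = (−370 + √950636.00) / 1100 ≈ 0.550.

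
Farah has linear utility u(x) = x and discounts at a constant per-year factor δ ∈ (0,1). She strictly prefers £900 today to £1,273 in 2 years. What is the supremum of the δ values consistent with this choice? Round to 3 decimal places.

δ < 0.841

Under u(x) = x this choice says 900 > δ^2·1273.
Hence δ^2 < 900/1273 = 0.70699, and x ↦ x^(1/2) is increasing on (0,∞).
δ < (900/1273)^(1/2) ≈ 0.841.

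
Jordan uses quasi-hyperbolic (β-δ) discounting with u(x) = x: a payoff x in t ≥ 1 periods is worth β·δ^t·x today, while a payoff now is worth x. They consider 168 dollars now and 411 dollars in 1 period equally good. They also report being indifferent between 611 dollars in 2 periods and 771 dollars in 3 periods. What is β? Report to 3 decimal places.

β ≈ 0.516

The second indifference involves only future payoffs, so β cancels: β·δ^2·611 = β·δ^3·771, giving δ = 611/771 = 0.79248.
Substituting δ into 168 = β·δ·411: β = 168/(325.708) ≈ 0.516.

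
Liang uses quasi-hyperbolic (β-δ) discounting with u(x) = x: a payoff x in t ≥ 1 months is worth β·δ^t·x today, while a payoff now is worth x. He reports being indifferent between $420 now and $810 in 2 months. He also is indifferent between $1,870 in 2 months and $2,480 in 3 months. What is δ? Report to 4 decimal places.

Both payoffs in the second observation are in the future, so β drops out: δ^2·1870 = δ^3·2480 ⇒ δ = 1870/2480 = 0.75403.

δ ≈ 0.7540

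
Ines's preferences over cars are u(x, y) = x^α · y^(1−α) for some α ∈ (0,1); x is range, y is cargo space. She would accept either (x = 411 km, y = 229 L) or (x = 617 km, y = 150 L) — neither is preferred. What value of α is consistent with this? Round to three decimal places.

α ≈ 0.510

The Cobb–Douglas utilities coincide, so 411^α·229^(1−α) = 617^α·150^(1−α).
(411/617)^α = (150/229)^(1−α); take logs: α·ln(411/617) = (1−α)·ln(150/229), i.e. α·-0.406276 = (1−α)·-0.423087.
With A = -0.406276 and B = -0.423087: α·A = (1−α)·B, so α = B/(A+B) = -0.423087/-0.829363 ≈ 0.510.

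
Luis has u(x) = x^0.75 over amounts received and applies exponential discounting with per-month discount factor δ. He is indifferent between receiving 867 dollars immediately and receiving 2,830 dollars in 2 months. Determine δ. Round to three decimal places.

Equating discounted utilities: u(867) = δ^2·u(2830) ⇒ δ^2 = u(867)/u(2830).
With u(x) = x^0.75: δ^2 = 867^0.75/2830^0.75 = (867/2830)^0.75 = 0.41179.
Hence δ = (0.41179)^(1/2) = 0.64171.

δ ≈ 0.642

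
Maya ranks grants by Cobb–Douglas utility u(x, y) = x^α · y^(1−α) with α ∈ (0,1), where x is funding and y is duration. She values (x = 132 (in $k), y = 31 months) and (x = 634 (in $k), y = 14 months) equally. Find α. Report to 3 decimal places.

α ≈ 0.336

Indifference: 132^α · 31^(1−α) = 634^α · 14^(1−α).
Rearrange to (132/634)^α = (14/31)^(1−α) and take logs: α·-1.569247 = (1−α)·-0.794930.
With A = -1.569247 and B = -0.794930: α·A = (1−α)·B, so α = B/(A+B) = -0.794930/-2.364177 ≈ 0.336.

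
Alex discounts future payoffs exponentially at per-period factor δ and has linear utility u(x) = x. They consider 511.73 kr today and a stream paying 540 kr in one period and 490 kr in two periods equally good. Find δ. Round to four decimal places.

δ ≈ 0.6100

The stream is worth 540δ + 490δ² today, so 540δ + 490δ² = 511.73.
That is, 490δ² + 540δ − 511.73 = 0, a quadratic in δ.
The positive root is δ = [−540 + √(540² + 4·490·511.73)] / (2·490) = (−540 + 1137.801)/980 ≈ 0.6100.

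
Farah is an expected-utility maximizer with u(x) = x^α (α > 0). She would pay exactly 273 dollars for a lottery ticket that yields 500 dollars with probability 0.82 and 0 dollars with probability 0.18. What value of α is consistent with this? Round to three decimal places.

EU(lottery) = 0.82·500^α + 0.18·0 = 0.82·500^α.
Equating: 273^α = 0.82·500^α, i.e. 0.5460^α = 0.82.
Taking logs: α·ln(273/500) = ln(0.82), so α = -0.198451 / -0.605136 ≈ 0.328.

α ≈ 0.328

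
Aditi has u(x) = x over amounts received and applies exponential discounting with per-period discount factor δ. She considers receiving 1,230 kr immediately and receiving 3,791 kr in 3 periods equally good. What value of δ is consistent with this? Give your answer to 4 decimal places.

The payoff in 3 periods is discounted by δ^3, so u(1230) = δ^3·u(3791) and δ^3 = u(1230)/u(3791).
With u(x) = x: δ^3 = 1230/3791 = 0.32445.
Taking the cube root: δ = 0.32445^(1/3) ≈ 0.6871.

δ ≈ 0.6871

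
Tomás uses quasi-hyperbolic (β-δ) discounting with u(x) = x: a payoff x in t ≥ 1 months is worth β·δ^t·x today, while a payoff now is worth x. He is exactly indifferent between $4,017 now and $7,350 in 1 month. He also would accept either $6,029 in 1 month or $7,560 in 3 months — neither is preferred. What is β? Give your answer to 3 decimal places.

The second indifference involves only future payoffs, so β cancels: β·δ^1·6029 = β·δ^3·7560, giving δ^2 = 6029/7560 = 0.79749, so δ = 0.89302.
Substituting δ into 4017 = β·δ·7350: β = 4017/(6563.705) ≈ 0.612.

β ≈ 0.612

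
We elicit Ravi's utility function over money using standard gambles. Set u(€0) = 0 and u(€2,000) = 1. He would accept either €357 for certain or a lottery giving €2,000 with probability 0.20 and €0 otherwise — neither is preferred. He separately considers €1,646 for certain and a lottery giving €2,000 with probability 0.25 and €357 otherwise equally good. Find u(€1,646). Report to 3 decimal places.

The first gamble pins u(€357): it must equal 0.20·1 + 0.80·0 = 0.20.
Chaining: u(€1,646) = 0.25·1.00 + 0.75·0.20 = 0.4000.

0.400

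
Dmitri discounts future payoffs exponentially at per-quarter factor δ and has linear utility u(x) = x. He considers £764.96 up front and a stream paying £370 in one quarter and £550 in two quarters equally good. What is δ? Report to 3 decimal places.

δ ≈ 0.890

The stream is worth 370δ + 550δ² today, so 370δ + 550δ² = 764.96.
Rearranged: 550δ² + 370δ − 764.96 = 0.
By the quadratic formula (taking the positive root), δ = (−370 + √1819812.00) / 1100 ≈ 0.890.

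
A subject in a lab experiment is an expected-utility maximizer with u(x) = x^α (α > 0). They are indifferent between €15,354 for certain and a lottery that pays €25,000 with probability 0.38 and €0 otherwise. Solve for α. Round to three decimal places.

Since u(0) = 0, the lottery's EU is 0.38·25000^α.
Setting u(15354) equal to that: 15354^α = 0.38·25000^α ⇒ (15354/25000)^α = 0.38.
α = ln(0.38) / ln(15354/25000) = -0.967584/-0.487500 ≈ 1.985.

α ≈ 1.985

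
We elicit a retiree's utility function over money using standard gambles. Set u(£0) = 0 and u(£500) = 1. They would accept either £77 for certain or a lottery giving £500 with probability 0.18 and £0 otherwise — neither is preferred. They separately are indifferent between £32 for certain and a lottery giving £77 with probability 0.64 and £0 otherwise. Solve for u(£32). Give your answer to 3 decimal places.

First, u(£77) = 0.18·u(£500) + 0.82·u(£0) = 0.18.
The second indifference gives u(£32) = 0.64·u(£77) + 0.36·u(£0) = 0.64·0.18 + 0.36·0.00 = 0.1152.

0.115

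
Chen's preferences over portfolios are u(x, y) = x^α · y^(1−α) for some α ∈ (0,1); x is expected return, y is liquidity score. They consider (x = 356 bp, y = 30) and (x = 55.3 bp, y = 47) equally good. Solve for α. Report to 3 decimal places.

The Cobb–Douglas utilities coincide, so 356^α·30^(1−α) = 55.3^α·47^(1−α).
Rearrange to (356/55.3)^α = (47/30)^(1−α) and take logs: α·1.862158 = (1−α)·0.448950.
Thus α·(2.311108) = 0.448950, so α = 0.448950/2.311108 ≈ 0.194.

α ≈ 0.194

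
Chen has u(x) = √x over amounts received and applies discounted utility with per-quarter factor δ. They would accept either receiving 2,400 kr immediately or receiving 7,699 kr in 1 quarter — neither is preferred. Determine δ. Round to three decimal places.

δ ≈ 0.558

Equating discounted utilities: u(2400) = δ·u(7699) ⇒ δ = u(2400)/u(7699).
Since u(x) = √x, δ = √(2400/7699) = 0.55833.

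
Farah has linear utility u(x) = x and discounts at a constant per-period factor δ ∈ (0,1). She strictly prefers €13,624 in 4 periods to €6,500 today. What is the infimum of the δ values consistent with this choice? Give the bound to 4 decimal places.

δ > 0.8311

The preference means 6500 < δ^4·13624.
Dividing by 13624: δ^4 > 0.47710. Both sides are positive, so the 4th root keeps the direction.
δ > 0.47710^(1/4) = 0.8311.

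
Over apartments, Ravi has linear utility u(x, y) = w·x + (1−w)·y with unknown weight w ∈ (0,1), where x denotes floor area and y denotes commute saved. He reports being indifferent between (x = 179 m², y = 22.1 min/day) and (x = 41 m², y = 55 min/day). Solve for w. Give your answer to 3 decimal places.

Indifference: w·179 + (1−w)·22.1 = w·41 + (1−w)·55.
Rearranging, 138·w − 32.9·(1−w) = 0.
So w/(1−w) = 32.9/138 = 0.2384, giving w = 32.9/(138+32.9) = 0.193.

w = 0.193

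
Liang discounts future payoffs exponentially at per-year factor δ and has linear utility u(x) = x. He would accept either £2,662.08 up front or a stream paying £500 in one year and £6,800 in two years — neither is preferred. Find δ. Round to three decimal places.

The stream is worth 500δ + 6800δ² today, so 500δ + 6800δ² = 2662.08.
Rearranged: 6800δ² + 500δ − 2662.08 = 0.
By the quadratic formula (taking the positive root), δ = (−500 + √72658576.00) / 13600 ≈ 0.590.

δ ≈ 0.590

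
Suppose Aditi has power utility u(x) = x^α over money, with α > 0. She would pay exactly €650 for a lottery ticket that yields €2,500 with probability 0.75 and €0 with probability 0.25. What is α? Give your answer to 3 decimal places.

The lottery's expected utility is 0.75·u(2500) + 0.25·u(0) = 0.75·2500^α (since u(0) = 0 for α > 0).
Setting u(650) equal to that: 650^α = 0.75·2500^α ⇒ (650/2500)^α = 0.75.
α = ln(0.75) / ln(650/2500) = -0.287682/-1.347074 ≈ 0.214.

α ≈ 0.214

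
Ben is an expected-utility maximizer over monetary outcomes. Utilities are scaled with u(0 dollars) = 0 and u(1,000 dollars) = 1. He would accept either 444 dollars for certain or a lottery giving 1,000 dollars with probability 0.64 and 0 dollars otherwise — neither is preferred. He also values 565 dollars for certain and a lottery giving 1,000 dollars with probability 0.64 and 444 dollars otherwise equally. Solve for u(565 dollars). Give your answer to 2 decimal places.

0.87

The first gamble pins u(444 dollars): it must equal 0.64·1 + 0.36·0 = 0.64.
Chaining: u(565 dollars) = 0.64·1.00 + 0.36·0.64 = 0.8704.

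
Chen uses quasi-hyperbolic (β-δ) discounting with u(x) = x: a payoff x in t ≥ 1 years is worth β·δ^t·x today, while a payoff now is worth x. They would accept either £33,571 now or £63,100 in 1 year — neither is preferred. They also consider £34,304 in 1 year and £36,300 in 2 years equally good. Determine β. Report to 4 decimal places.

The second indifference involves only future payoffs, so β cancels: β·δ^1·34304 = β·δ^2·36300, giving δ = 34304/36300 = 0.94501.
Now use the now-vs-future pair: 33571 = β·δ·63100 gives β = 33571/(0.94501·63100) ≈ 0.5630.

β ≈ 0.5630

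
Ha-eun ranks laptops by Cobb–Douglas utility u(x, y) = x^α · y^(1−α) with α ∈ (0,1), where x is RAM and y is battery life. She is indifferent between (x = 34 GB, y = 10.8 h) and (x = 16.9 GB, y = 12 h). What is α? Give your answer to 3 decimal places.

α ≈ 0.131

Set the two utilities equal: 34^α·10.8^(1−α) = 16.9^α·12^(1−α).
Rearrange to (34/16.9)^α = (12/10.8)^(1−α) and take logs: α·0.699047 = (1−α)·0.105361.
With A = 0.699047 and B = 0.105361: α·A = (1−α)·B, so α = B/(A+B) = 0.105361/0.804408 ≈ 0.131.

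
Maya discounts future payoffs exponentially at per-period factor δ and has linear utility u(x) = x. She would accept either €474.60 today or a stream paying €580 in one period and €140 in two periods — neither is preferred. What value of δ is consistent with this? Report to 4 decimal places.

δ ≈ 0.7000

The stream is worth 580δ + 140δ² today, so 580δ + 140δ² = 474.60.
Rearranged: 140δ² + 580δ − 474.60 = 0.
By the quadratic formula (taking the positive root), δ = (−580 + √602176.00) / 280 ≈ 0.7000.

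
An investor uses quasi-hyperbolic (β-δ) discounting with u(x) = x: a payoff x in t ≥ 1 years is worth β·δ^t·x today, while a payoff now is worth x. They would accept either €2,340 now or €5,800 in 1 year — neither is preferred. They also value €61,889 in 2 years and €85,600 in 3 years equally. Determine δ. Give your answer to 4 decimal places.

Both payoffs in the second observation are in the future, so β drops out: δ^2·61889 = δ^3·85600 ⇒ δ = 61889/85600 = 0.72300.

δ ≈ 0.7230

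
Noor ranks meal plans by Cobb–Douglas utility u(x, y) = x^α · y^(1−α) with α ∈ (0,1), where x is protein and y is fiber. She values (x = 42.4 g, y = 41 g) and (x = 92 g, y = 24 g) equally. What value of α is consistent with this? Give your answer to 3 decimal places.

The Cobb–Douglas utilities coincide, so 42.4^α·41^(1−α) = 92^α·24^(1−α).
(42.4/92)^α = (24/41)^(1−α); take logs: α·ln(42.4/92) = (1−α)·ln(24/41), i.e. α·-0.774640 = (1−α)·-0.535518.
With A = -0.774640 and B = -0.535518: α·A = (1−α)·B, so α = B/(A+B) = -0.535518/-1.310158 ≈ 0.409.

α ≈ 0.409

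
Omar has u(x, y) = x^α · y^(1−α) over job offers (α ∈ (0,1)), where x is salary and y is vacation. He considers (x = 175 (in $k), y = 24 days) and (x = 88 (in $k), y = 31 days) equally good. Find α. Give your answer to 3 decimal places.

α ≈ 0.271

The Cobb–Douglas utilities coincide, so 175^α·24^(1−α) = 88^α·31^(1−α).
Taking logs: α·ln 175 + (1−α)·ln 24 = α·ln 88 + (1−α)·ln 31, i.e. α·0.687449 = (1−α)·0.255933.
With A = 0.687449 and B = 0.255933: α·A = (1−α)·B, so α = B/(A+B) = 0.255933/0.943382 ≈ 0.271.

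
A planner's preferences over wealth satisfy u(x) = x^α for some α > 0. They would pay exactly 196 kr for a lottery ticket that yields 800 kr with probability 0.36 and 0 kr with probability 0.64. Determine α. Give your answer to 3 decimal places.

The lottery's expected utility is 0.36·u(800) + 0.64·u(0) = 0.36·800^α (since u(0) = 0 for α > 0).
Equating: 196^α = 0.36·800^α, i.e. 0.2450^α = 0.36.
Taking logs: α·ln(196/800) = ln(0.36), so α = -1.021651 / -1.406497 ≈ 0.726.

α ≈ 0.726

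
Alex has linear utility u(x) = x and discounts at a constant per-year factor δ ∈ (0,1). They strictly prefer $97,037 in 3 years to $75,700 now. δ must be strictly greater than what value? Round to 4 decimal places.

δ > 0.9206

Under u(x) = x this choice says 75700 < δ^3·97037.
Hence δ^3 > 75700/97037 = 0.78011, and x ↦ x^(1/3) is increasing on (0,∞).
δ > (75700/97037)^(1/3) ≈ 0.9206.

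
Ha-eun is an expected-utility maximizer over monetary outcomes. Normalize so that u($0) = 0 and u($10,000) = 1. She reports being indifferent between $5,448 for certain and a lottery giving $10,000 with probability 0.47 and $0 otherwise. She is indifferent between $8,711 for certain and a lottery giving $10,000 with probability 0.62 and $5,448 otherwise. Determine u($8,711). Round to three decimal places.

0.799

First, u($5,448) = 0.47·u($10,000) + 0.53·u($0) = 0.47.
Chaining: u($8,711) = 0.62·1.00 + 0.38·0.47 = 0.7986.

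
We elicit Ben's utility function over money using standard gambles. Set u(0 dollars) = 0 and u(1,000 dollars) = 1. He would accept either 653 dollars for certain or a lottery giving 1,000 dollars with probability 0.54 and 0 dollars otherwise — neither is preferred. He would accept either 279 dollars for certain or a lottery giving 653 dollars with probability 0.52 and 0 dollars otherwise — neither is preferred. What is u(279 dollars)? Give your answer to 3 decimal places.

The first gamble pins u(653 dollars): it must equal 0.54·1 + 0.46·0 = 0.54.
Chaining: u(279 dollars) = 0.52·0.54 + 0.48·0.00 = 0.2808.

0.281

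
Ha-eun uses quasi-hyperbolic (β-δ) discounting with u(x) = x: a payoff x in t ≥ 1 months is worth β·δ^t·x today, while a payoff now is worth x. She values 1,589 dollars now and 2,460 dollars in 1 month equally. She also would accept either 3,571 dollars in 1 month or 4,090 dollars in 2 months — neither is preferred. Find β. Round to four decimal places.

β ≈ 0.7398

From the later pair, β·δ^1·3571 = β·δ^2·4090; dividing through, δ = 3571/4090 = 0.87311.
Now use the now-vs-future pair: 1589 = β·δ·2460 gives β = 1589/(0.87311·2460) ≈ 0.7398.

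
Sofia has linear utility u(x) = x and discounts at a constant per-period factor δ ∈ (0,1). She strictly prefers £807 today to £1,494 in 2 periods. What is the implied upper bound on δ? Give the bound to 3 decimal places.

δ < 0.735

Under u(x) = x this choice says 807 > δ^2·1494.
So δ^2 < 807/1494 = 0.54016; taking the square root of both positive sides preserves the inequality.
δ < 0.54016^(1/2) = 0.735.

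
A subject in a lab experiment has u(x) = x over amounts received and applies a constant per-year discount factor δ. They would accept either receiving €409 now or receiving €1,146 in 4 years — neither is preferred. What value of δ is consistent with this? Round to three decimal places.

δ ≈ 0.773

The payoff in 4 years is discounted by δ^4, so u(409) = δ^4·u(1146) and δ^4 = u(409)/u(1146).
With u(x) = x: δ^4 = 409/1146 = 0.35689.
Taking the 4th root: δ = 0.35689^(1/4) ≈ 0.773.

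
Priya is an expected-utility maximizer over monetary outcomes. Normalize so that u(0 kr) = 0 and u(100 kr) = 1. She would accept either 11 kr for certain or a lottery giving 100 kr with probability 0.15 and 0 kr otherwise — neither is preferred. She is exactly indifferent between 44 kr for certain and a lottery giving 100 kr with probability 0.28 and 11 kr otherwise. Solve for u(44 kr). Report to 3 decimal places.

From the first indifference, u(11 kr) = 0.15·u(100 kr) + 0.85·u(0 kr) = 0.15·1 + 0.85·0 = 0.15.
Then u(44 kr) = 0.28·u(100 kr) + 0.72·u(11 kr) = 0.28·1.00 + 0.72·0.15 = 0.3880.

0.388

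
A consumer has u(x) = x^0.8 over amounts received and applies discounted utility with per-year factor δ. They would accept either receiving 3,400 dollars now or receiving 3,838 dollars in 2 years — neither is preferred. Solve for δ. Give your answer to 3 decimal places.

δ ≈ 0.953

The payoff in 2 years is discounted by δ^2, so u(3400) = δ^2·u(3838) and δ^2 = u(3400)/u(3838).
Since u(x) = x^0.8, δ^2 = (3400/3838)^0.8 = 0.88588^0.8 = 0.90761.
Taking the square root: δ = 0.90761^(1/2) ≈ 0.953.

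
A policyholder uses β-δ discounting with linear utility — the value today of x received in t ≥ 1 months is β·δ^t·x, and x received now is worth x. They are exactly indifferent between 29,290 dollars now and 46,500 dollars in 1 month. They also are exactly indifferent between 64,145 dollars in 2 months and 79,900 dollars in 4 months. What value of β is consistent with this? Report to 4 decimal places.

β ≈ 0.7030

The second indifference involves only future payoffs, so β cancels: β·δ^2·64145 = β·δ^4·79900, giving δ^2 = 64145/79900 = 0.80282, so δ = 0.89600.
Substituting δ into 29290 = β·δ·46500: β = 29290/(41664.001) ≈ 0.7030.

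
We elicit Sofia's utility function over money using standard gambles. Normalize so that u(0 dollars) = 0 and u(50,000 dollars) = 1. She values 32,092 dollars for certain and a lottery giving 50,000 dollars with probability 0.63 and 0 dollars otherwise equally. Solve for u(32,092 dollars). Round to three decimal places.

0.630

u(32,092 dollars) equals the lottery's expected utility: 0.63·1 + 0.37·0 = 0.63.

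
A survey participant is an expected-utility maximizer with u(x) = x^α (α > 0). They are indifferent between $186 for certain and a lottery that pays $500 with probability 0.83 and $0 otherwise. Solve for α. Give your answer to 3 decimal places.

EU(lottery) = 0.83·500^α + 0.17·0 = 0.83·500^α.
Indifference: 186^α = 0.83·500^α, so (186/500)^α = 0.83.
Taking logs: α·ln(186/500) = ln(0.83), so α = -0.186330 / -0.988861 ≈ 0.188.

α ≈ 0.188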